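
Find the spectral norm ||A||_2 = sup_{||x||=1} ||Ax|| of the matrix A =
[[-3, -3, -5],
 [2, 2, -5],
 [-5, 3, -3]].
||A||_2 ≈ 8.4552 (= sqrt(largest eigenvalue of A^T A))

||A||_2 = sigma_max(A) = sqrt(lambda_max(A^T A)). Form the symmetric matrix M = A^T A =
[[38, -2, 20],
 [-2, 22, -4],
 [20, -4, 59]].
Its characteristic polynomial (trace, sum of principal 2x2 minors, determinant of M give the coefficients) is
  p(λ) = det(λ I - M) = λ^3 - 119λ^2 + 3956λ - 40000.
No integer candidate from the rational root theorem (±divisors of 40000) is a root, so the roots are irrational. The cubic discriminant is Δ = 98796432 > 0, so there are three distinct real roots. p(21) = -142 and p(22) = 84 have opposite signs, so a root lies in (21, 22); Newton's method refines it to λ ≈ 21.5693. p(25) = 150 and p(26) = -12 have opposite signs, so a root lies in (25, 26); Newton's method refines it to λ ≈ 25.9405. p(71) = -1092 and p(72) = 1184 have opposite signs, so a root lies in (71, 72); Newton's method refines it to λ ≈ 71.4903. Check (Vieta): the three roots sum to 119, matching tr M = 119.
So the eigenvalues of A^T A are ≈ 21.5693, 25.9405, 71.4903 (all ≥ 0, as they must be for A^T A). The largest is λ_max ≈ 71.4903, hence ||A||_2 = sqrt(λ_max) ≈ 8.4552.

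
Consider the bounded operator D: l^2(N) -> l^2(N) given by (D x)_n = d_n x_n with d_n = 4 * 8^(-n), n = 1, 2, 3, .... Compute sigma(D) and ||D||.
sigma(D) = {4 * 8^(-n) : n ≥ 1} ∪ {0}; ||D|| = 1/2

A bounded diagonal operator on l^2 with diagonal entries d_n has spectrum equal to the closure of {d_n : n ≥ 1}: every d_n is an eigenvalue (with eigenvector e_n), so {d_n} ⊂ sigma(D); the spectrum is closed, so its closure is too; and for lambda not in the closure, (D - lambda I) has bounded inverse (the diagonal entries 1/(d_n - lambda) are bounded). For our sequence d_n = 4 * 8^(-n), n = 1, 2, 3, ...:
  - {d_n} = {4 * 8^(-n) : n ≥ 1}; the only limit point is 0
  - closure = {4 * 8^(-n) : n ≥ 1} ∪ {0}
For the norm: a diagonal operator has ||D|| = sup_n |d_n|. Here d_n = 4 * 8^(-n) is positive and decreasing, so sup_n |d_n| = d_1 = 4/8 = 1/2. So ||D|| = 1/2.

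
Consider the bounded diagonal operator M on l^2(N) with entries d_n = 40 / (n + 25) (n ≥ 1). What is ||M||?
||M|| = 20/13 (attained at n = 1)

For M diagonal, ||M|| = sup_n |d_n| = sup_n 40/(n + 25). This is positive and strictly decreasing in n, so the supremum is attained at n = 1: d_1 = 40/(1 + 25) = 20/13. Hence ||M|| = 20/13.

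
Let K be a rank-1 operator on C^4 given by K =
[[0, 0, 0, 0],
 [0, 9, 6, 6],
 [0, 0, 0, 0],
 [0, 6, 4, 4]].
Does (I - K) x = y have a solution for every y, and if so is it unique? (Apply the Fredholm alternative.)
(I - K) is invertible (det(I - K) = -12 ≠ 0), so for every y in C^4 the equation (I - K) x = y has a unique solution.

K has rank 1, so it is an outer product K = u v^T: every row of K is a multiple of one row vector. Reading off the entries, u = (0, 3, 0, 2) and v = (0, 3, 2, 2) (row i of K equals u_i·v^T). A rank-one matrix u v^T satisfies K u = u (v·u) and kills the (3)-dimensional subspace v^⊥, so its characteristic polynomial is lambda^3 (lambda - v·u) with v·u = tr K = 13. Hence the eigenvalues of I - K are 1 (multiplicity 3) and 1 - (13) = -12, so det(I - K) = -12. (Direct check: I - K =
[[1, 0, 0, 0],
 [0, -8, -6, -6],
 [0, 0, 1, 0],
 [0, -6, -4, -3]]
has determinant -12.) The finite-dimensional Fredholm alternative says: either (I - K) is invertible, or ker(I - K) ≠ {0} and then range(I - K) = ker((I - K)^*)^⊥, with dim ker(I - K) = dim ker((I - K)^*). Since det(I - K) ≠ 0, 1 is not an eigenvalue of K and ker(I - K) = {0}, so we are in the first case: for every y there is a unique x = (I - K)^(-1) y. Explicitly, by the Sherman–Morrison formula, (I - u v^T)^(-1) = I + u v^T/(1 - v·u), i.e. (I - K)^(-1) = I + K/(-12).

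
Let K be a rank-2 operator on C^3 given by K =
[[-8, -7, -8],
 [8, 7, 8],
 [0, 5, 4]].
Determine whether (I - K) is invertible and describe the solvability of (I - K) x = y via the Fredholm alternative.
(I - K) is invertible (det(I - K) = -46 ≠ 0), so for every y in C^3 the equation (I - K) x = y has a unique solution.

K has rank 2 and factors as K = U V^T = u1 v1^T + u2 v2^T with u1 = (1, -1, 1), v1 = (-2, 2, 1), u2 = (-3, 3, 1), v2 = (2, 3, 3) (multiplying out reproduces the displayed K). The nonzero eigenvalues of U V^T coincide with those of the 2 x 2 matrix G = V^T U = [[v1·u1, v1·u2], [v2·u1, v2·u2]] = [[-3, 13], [2, 6]], and by the Sylvester determinant identity det(I_3 - U V^T) = det(I_2 - V^T U) = det([[4, -13], [-2, -5]]) = (4)(-5) - (-13)(-2) = -46. (Direct check: I - K =
[[9, 7, 8],
 [-8, -6, -8],
 [0, -5, -3]]
has determinant -46.) The finite-dimensional Fredholm alternative says: either (I - K) is invertible, or ker(I - K) ≠ {0} and then range(I - K) = ker((I - K)^*)^⊥, with dim ker(I - K) = dim ker((I - K)^*). Since det(I - K) ≠ 0, 1 is not an eigenvalue of K and ker(I - K) = {0}, so we are in the first case: for every y there is a unique x = (I - K)^(-1) y. (Explicitly, by the Woodbury identity, (I - U V^T)^(-1) = I + U (I_2 - G)^(-1) V^T.)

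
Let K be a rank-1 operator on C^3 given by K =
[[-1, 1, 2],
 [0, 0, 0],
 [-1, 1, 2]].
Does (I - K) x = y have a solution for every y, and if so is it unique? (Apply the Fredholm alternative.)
(I - K) is singular (det(I - K) = 0, i.e. 1 ∈ sigma(K)). (I - K) x = y is solvable iff y ⊥ ker((I - K)^*) = span{(-1, 1, 2)}, i.e. iff -y_1 + y_2 + 2y_3 = 0. When solvable, the solutions are x = y + c·(1, 0, 1), c arbitrary (ker(I - K) = span{(1, 0, 1)}, dimension 1).

K has rank 1, so it is an outer product K = u v^T: every row of K is a multiple of one row vector. Reading off the entries, u = (1, 0, 1) and v = (-1, 1, 2) (row i of K equals u_i·v^T). A rank-one matrix u v^T satisfies K u = u (v·u) and kills the (2)-dimensional subspace v^⊥, so its characteristic polynomial is lambda^2 (lambda - v·u) with v·u = tr K = 1. Hence the eigenvalues of I - K are 1 (multiplicity 2) and 1 - (1) = 0, so det(I - K) = 0. (Direct check: I - K =
[[2, -1, -2],
 [0, 1, 0],
 [1, -1, -1]]
has determinant 0.) So 1 is an eigenvalue of K and (I - K) is not invertible. The finite-dimensional Fredholm alternative says: either (I - K) is invertible, or ker(I - K) ≠ {0} and then range(I - K) = ker((I - K)^*)^⊥, with dim ker(I - K) = dim ker((I - K)^*). We are in the second case, so we need both kernels. Kernel of I - K: (I - K) u = u - u (v·u) = u - u = 0, so ker(I - K) = span{u} = span{(1, 0, 1)} (it is exactly 1-dimensional because rank(I - K) = 2). Kernel of the adjoint: K is real, so (I - K)^* = I - K^T = I - v u^T, and (I - v u^T) v = v - v (u·v) = 0; hence ker((I - K)^*) = span{v} = span{(-1, 1, 2)}. Therefore (I - K) x = y is solvable iff <y, v> = 0, i.e. iff -y_1 + y_2 + 2y_3 = 0. When this holds, K y = u (v·y) = 0, so (I - K) y = y and x = y is a particular solution; the full solution set is the line x = y + c·u = y + c·(1, 0, 1), c ∈ C.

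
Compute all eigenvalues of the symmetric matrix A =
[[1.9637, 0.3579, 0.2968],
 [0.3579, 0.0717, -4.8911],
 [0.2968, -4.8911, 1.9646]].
sigma(A) ≈ {-4, 2, 6}

A is real symmetric, so its spectrum consists of real eigenvalues. Expanding the characteristic polynomial of the displayed matrix gives
  det(λ I - A) = p(λ) = λ^3 + (-4)λ^2 + (-20)λ + (47.9978).
Solving p(λ) = 0 yields eigenvalues ≈ -4, 2, 6. (A is shown rounded to 4 decimals, so these recover the underlying integer eigenvalues to within that precision.)
Verification: the trace of A = 4 equals the sum of eigenvalues 4, and det(A) ≈ -47.9978 matches the eigenvalue product -48.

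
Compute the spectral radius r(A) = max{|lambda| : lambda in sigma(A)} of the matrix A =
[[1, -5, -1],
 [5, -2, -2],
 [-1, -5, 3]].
r(A) ≈ 4.2607

The eigenvalues of A are the roots of its characteristic polynomial. With M = A (coefficients from the trace, the sum of principal 2x2 minors, and det A):
  p(λ) = det(λ I - M) = λ^3 - 2λ^2 + 9λ - 76.
No integer candidate from the rational root theorem (±divisors of 76) is a root, so the roots are irrational. The cubic discriminant is Δ = -136352 < 0, so there is one real root and a complex-conjugate pair. p(4) = -8 and p(5) = 44 have opposite signs, so a root lies in (4, 5); Newton's method refines it to λ ≈ 4.1865. Dividing out (λ - (4.1865)) leaves approximately λ^2 + 2.1865λ + 18.1537. For λ^2 + 2.1865λ + 18.1537 the discriminant is -67.834. It is negative, so the remaining roots are the complex-conjugate pair λ ≈ -1.0932 ± 4.1181i. Their product equals the constant term, so |λ|^2 ≈ 18.1537 and |λ| ≈ 4.2607.
Thus the eigenvalues (to 4 decimals) are 4.1865 (modulus 4.1865); -1.0932 ± 4.1181i (modulus 4.2607). The spectral radius is the largest modulus: r(A) ≈ 4.2607. (Cross-check: r(A) ≤ ||A||_2 ≈ 7.5728; equality holds whenever A is normal, though it can also hold for some non-normal A.)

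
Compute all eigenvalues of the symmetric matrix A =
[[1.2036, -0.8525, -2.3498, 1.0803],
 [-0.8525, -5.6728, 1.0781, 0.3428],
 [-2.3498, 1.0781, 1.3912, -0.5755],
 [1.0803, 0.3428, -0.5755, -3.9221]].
sigma(A) ≈ {-6, -4, -1, 4}

A is real symmetric, so its spectrum consists of real eigenvalues. Expanding the characteristic polynomial of the displayed matrix gives
  det(λ I - A) = p(λ) = λ^4 + (7)λ^3 + (-10)λ^2 + (-112)λ + (-96.0043).
Solving p(λ) = 0 yields eigenvalues ≈ -6, -4, -1, 4. (A is shown rounded to 4 decimals, so these recover the underlying integer eigenvalues to within that precision.)
Verification: the trace of A = -7 equals the sum of eigenvalues -7, and det(A) ≈ -96.0043 matches the eigenvalue product -96.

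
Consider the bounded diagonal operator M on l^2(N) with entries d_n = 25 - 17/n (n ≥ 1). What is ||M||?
||M|| = 25

For a diagonal operator on l^2 with entries d_n, ||M|| = sup_n |d_n|. Here d_1 = 8, d_2 = 33/2, ..., and d_n = 25 - 17/n increases monotonically toward 25. All terms lie in [8, 25), so |d_n| = d_n and the supremum is the limit 25, which is not attained by any individual d_n. Hence ||M|| = 25.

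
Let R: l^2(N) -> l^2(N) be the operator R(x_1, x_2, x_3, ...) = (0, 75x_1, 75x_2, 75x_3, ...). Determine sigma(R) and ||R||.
sigma(R) = closed disk {z in C : |z| ≤ 75}; ||R|| = 75

Note R = 75·U where U is the unit right shift (U x)_k = x_{k-1} (with x_0 := 0); so ||R|| = 75||U|| and sigma(R) = 75·sigma(U). ||R x||^2 = sum_{k≥1} |75x_k|^2 = 5625||x||^2, so ||R|| = 75 and sigma(R) ⊂ {|z| ≤ 75}. For any |lambda| < 75, the equation (R - lambda I) x = 0 forces x_1 = 0, then 75x_k = lambda x_{k+1} ⇒ x = 0, so R has no eigenvalues. But (R - lambda I) is not surjective for |lambda| < 75: solving (R - lambda I) x = e_1 would require x_n proportional to (lambda/75)^(-n), which is not in l^2. So every |lambda| < 75 lies in the residual spectrum. The boundary |lambda| = 75 is in the approximate point spectrum (the spectrum is closed). Hence sigma(R) is the closed disk of radius 75.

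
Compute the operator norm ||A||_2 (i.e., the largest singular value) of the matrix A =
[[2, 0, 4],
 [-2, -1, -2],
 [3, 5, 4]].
||A||_2 ≈ 8.3594 (= sqrt(largest eigenvalue of A^T A))

||A||_2 = sigma_max(A) = sqrt(lambda_max(A^T A)). Form the symmetric matrix M = A^T A =
[[17, 17, 24],
 [17, 26, 22],
 [24, 22, 36]].
Its characteristic polynomial (trace, sum of principal 2x2 minors, determinant of M give the coefficients) is
  p(λ) = det(λ I - M) = λ^3 - 79λ^2 + 641λ - 256.
No integer candidate from the rational root theorem (±divisors of 256) is a root, so the roots are irrational. The cubic discriminant is Δ = 1237512541 > 0, so there are three distinct real roots. p(0) = -256 and p(1) = 307 have opposite signs, so a root lies in (0, 1); Newton's method refines it to λ ≈ 0.4211. p(8) = 328 and p(9) = -157 have opposite signs, so a root lies in (8, 9); Newton's method refines it to λ ≈ 8.6994. p(69) = -3637 and p(70) = 514 have opposite signs, so a root lies in (69, 70); Newton's method refines it to λ ≈ 69.8795. Check (Vieta): the three roots sum to 79, matching tr M = 79.
So the eigenvalues of A^T A are ≈ 0.4211, 8.6994, 69.8795 (all ≥ 0, as they must be for A^T A). The largest is λ_max ≈ 69.8795, hence ||A||_2 = sqrt(λ_max) ≈ 8.3594.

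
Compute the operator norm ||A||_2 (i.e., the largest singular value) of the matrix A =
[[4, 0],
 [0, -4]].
||A||_2 = 4 (= sqrt(largest eigenvalue of A^T A))

||A||_2 = sigma_max(A) = sqrt(lambda_max(A^T A)). Form the symmetric matrix M = A^T A =
[[16, 0],
 [0, 16]].
Its characteristic polynomial (trace, determinant of M give the coefficients) is
  p(λ) = det(λ I - M) = λ^2 - 32λ + 256.
For λ^2 - 32λ + 256 the discriminant is 0. It is a perfect square (0^2), so the roots are rational: λ = (32 ± 0)/2 = 16, 16.
So the eigenvalues of A^T A are ≈ 16, 16 (all ≥ 0, as they must be for A^T A). The largest is λ_max = 16, hence ||A||_2 = sqrt(λ_max) = 4.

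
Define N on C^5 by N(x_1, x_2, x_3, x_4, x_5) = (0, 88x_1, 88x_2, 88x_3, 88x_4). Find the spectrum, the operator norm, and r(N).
sigma(N) = {0}; ||N|| = 88; r(N) = 0. (N is nilpotent with N^5 = 0.)

On C^5, N is a strictly lower-triangular matrix with 88 on the subdiagonal and zeros elsewhere, so its characteristic polynomial is lambda^5 and every eigenvalue is 0: sigma(N) = {0}. For the operator norm, N e_i = 88e_{i+1} for i = 1, ..., 4 and N e_5 = 0, so the singular values of N are 88 (with multiplicity 4) and 0; hence ||N|| = 88. The spectral radius r(N) = max|lambda| = 0. Note ||N|| > r(N) — characteristic of non-normal nilpotent operators. Indeed N^5 = 0.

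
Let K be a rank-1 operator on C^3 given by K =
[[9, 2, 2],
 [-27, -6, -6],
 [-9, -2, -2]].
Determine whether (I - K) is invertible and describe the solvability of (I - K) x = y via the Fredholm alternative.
(I - K) is singular (det(I - K) = 0, i.e. 1 ∈ sigma(K)). (I - K) x = y is solvable iff y ⊥ ker((I - K)^*) = span{(9, 2, 2)}, i.e. iff 9y_1 + 2y_2 + 2y_3 = 0. When solvable, the solutions are x = y + c·(1, -3, -1), c arbitrary (ker(I - K) = span{(1, -3, -1)}, dimension 1).

K has rank 1, so it is an outer product K = u v^T: every row of K is a multiple of one row vector. Reading off the entries, u = (1, -3, -1) and v = (9, 2, 2) (row i of K equals u_i·v^T). A rank-one matrix u v^T satisfies K u = u (v·u) and kills the (2)-dimensional subspace v^⊥, so its characteristic polynomial is lambda^2 (lambda - v·u) with v·u = tr K = 1. Hence the eigenvalues of I - K are 1 (multiplicity 2) and 1 - (1) = 0, so det(I - K) = 0. (Direct check: I - K =
[[-8, -2, -2],
 [27, 7, 6],
 [9, 2, 3]]
has determinant 0.) So 1 is an eigenvalue of K and (I - K) is not invertible. The finite-dimensional Fredholm alternative says: either (I - K) is invertible, or ker(I - K) ≠ {0} and then range(I - K) = ker((I - K)^*)^⊥, with dim ker(I - K) = dim ker((I - K)^*). We are in the second case, so we need both kernels. Kernel of I - K: (I - K) u = u - u (v·u) = u - u = 0, so ker(I - K) = span{u} = span{(1, -3, -1)} (it is exactly 1-dimensional because rank(I - K) = 2). Kernel of the adjoint: K is real, so (I - K)^* = I - K^T = I - v u^T, and (I - v u^T) v = v - v (u·v) = 0; hence ker((I - K)^*) = span{v} = span{(9, 2, 2)}. Therefore (I - K) x = y is solvable iff <y, v> = 0, i.e. iff 9y_1 + 2y_2 + 2y_3 = 0. When this holds, K y = u (v·y) = 0, so (I - K) y = y and x = y is a particular solution; the full solution set is the line x = y + c·u = y + c·(1, -3, -1), c ∈ C.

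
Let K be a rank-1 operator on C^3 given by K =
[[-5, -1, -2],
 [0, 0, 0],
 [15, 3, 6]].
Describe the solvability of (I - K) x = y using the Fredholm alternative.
(I - K) is singular (det(I - K) = 0, i.e. 1 ∈ sigma(K)). (I - K) x = y is solvable iff y ⊥ ker((I - K)^*) = span{(-5, -1, -2)}, i.e. iff -5y_1 - y_2 - 2y_3 = 0. When solvable, the solutions are x = y + c·(1, 0, -3), c arbitrary (ker(I - K) = span{(1, 0, -3)}, dimension 1).

K has rank 1, so it is an outer product K = u v^T: every row of K is a multiple of one row vector. Reading off the entries, u = (1, 0, -3) and v = (-5, -1, -2) (row i of K equals u_i·v^T). A rank-one matrix u v^T satisfies K u = u (v·u) and kills the (2)-dimensional subspace v^⊥, so its characteristic polynomial is lambda^2 (lambda - v·u) with v·u = tr K = 1. Hence the eigenvalues of I - K are 1 (multiplicity 2) and 1 - (1) = 0, so det(I - K) = 0. (Direct check: I - K =
[[6, 1, 2],
 [0, 1, 0],
 [-15, -3, -5]]
has determinant 0.) So 1 is an eigenvalue of K and (I - K) is not invertible. The finite-dimensional Fredholm alternative says: either (I - K) is invertible, or ker(I - K) ≠ {0} and then range(I - K) = ker((I - K)^*)^⊥, with dim ker(I - K) = dim ker((I - K)^*). We are in the second case, so we need both kernels. Kernel of I - K: (I - K) u = u - u (v·u) = u - u = 0, so ker(I - K) = span{u} = span{(1, 0, -3)} (it is exactly 1-dimensional because rank(I - K) = 2). Kernel of the adjoint: K is real, so (I - K)^* = I - K^T = I - v u^T, and (I - v u^T) v = v - v (u·v) = 0; hence ker((I - K)^*) = span{v} = span{(-5, -1, -2)}. Therefore (I - K) x = y is solvable iff <y, v> = 0, i.e. iff -5y_1 - y_2 - 2y_3 = 0. When this holds, K y = u (v·y) = 0, so (I - K) y = y and x = y is a particular solution; the full solution set is the line x = y + c·u = y + c·(1, 0, -3), c ∈ C.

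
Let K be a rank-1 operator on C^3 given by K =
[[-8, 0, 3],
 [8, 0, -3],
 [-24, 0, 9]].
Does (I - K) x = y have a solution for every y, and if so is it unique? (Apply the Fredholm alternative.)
(I - K) is singular (det(I - K) = 0, i.e. 1 ∈ sigma(K)). (I - K) x = y is solvable iff y ⊥ ker((I - K)^*) = span{(-8, 0, 3)}, i.e. iff -8y_1 + 3y_3 = 0. When solvable, the solutions are x = y + c·(1, -1, 3), c arbitrary (ker(I - K) = span{(1, -1, 3)}, dimension 1).

K has rank 1, so it is an outer product K = u v^T: every row of K is a multiple of one row vector. Reading off the entries, u = (1, -1, 3) and v = (-8, 0, 3) (row i of K equals u_i·v^T). A rank-one matrix u v^T satisfies K u = u (v·u) and kills the (2)-dimensional subspace v^⊥, so its characteristic polynomial is lambda^2 (lambda - v·u) with v·u = tr K = 1. Hence the eigenvalues of I - K are 1 (multiplicity 2) and 1 - (1) = 0, so det(I - K) = 0. (Direct check: I - K =
[[9, 0, -3],
 [-8, 1, 3],
 [24, 0, -8]]
has determinant 0.) So 1 is an eigenvalue of K and (I - K) is not invertible. The finite-dimensional Fredholm alternative says: either (I - K) is invertible, or ker(I - K) ≠ {0} and then range(I - K) = ker((I - K)^*)^⊥, with dim ker(I - K) = dim ker((I - K)^*). We are in the second case, so we need both kernels. Kernel of I - K: (I - K) u = u - u (v·u) = u - u = 0, so ker(I - K) = span{u} = span{(1, -1, 3)} (it is exactly 1-dimensional because rank(I - K) = 2). Kernel of the adjoint: K is real, so (I - K)^* = I - K^T = I - v u^T, and (I - v u^T) v = v - v (u·v) = 0; hence ker((I - K)^*) = span{v} = span{(-8, 0, 3)}. Therefore (I - K) x = y is solvable iff <y, v> = 0, i.e. iff -8y_1 + 3y_3 = 0. When this holds, K y = u (v·y) = 0, so (I - K) y = y and x = y is a particular solution; the full solution set is the line x = y + c·u = y + c·(1, -1, 3), c ∈ C.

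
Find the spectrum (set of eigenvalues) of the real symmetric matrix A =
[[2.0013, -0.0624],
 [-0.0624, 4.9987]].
sigma(A) ≈ {2, 5}

A is real symmetric, so its spectrum consists of real eigenvalues. Expanding the characteristic polynomial of the displayed matrix gives
  det(λ I - A) = p(λ) = λ^2 + (-7)λ + (10).
Solving p(λ) = 0 yields eigenvalues ≈ 2, 5. (A is shown rounded to 4 decimals, so these recover the underlying integer eigenvalues to within that precision.)
Verification: the trace of A = 7 equals the sum of eigenvalues 7, and det(A) ≈ 10.0000 matches the eigenvalue product 10.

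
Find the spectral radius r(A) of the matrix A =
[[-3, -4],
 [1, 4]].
r(A) = (1 + sqrt(33))/2 ≈ 3.3723

The eigenvalues of A are the roots of its characteristic polynomial. With M = A (coefficients from the trace and determinant):
  p(λ) = det(λ I - M) = λ^2 - λ - 8.
For λ^2 - λ - 8 the discriminant is 33. It is nonnegative but not a perfect square, so the roots are real and irrational: λ = (1 ± sqrt(33))/2 ≈ 3.3723, -2.3723.
Thus the eigenvalues (to 4 decimals) are 3.3723 (modulus 3.3723); -2.3723 (modulus 2.3723). The spectral radius is the largest modulus: r(A) = (1 + sqrt(33))/2 ≈ 3.3723. (Cross-check: r(A) ≤ ||A||_2 ≈ 6.3574; equality holds whenever A is normal, though it can also hold for some non-normal A.)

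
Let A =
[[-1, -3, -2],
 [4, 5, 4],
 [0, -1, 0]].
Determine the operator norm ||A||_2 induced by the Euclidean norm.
||A||_2 ≈ 8.3964 (= sqrt(largest eigenvalue of A^T A))

||A||_2 = sigma_max(A) = sqrt(lambda_max(A^T A)). Form the symmetric matrix M = A^T A =
[[17, 23, 18],
 [23, 35, 26],
 [18, 26, 20]].
Its characteristic polynomial (trace, sum of principal 2x2 minors, determinant of M give the coefficients) is
  p(λ) = det(λ I - M) = λ^3 - 72λ^2 + 106λ - 16.
No integer candidate from the rational root theorem (±divisors of 16) is a root, so the roots are irrational. The cubic discriminant is Δ = 31786592 > 0, so there are three distinct real roots. p(0) = -16 and p(1) = 19 have opposite signs, so a root lies in (0, 1); Newton's method refines it to λ ≈ 0.1707. p(1) = 19 and p(2) = -84 have opposite signs, so a root lies in (1, 2); Newton's method refines it to λ ≈ 1.3296. p(70) = -2396 and p(71) = 2469 have opposite signs, so a root lies in (70, 71); Newton's method refines it to λ ≈ 70.4997. Check (Vieta): the three roots sum to 72, matching tr M = 72.
So the eigenvalues of A^T A are ≈ 0.1707, 1.3296, 70.4997 (all ≥ 0, as they must be for A^T A). The largest is λ_max ≈ 70.4997, hence ||A||_2 = sqrt(λ_max) ≈ 8.3964.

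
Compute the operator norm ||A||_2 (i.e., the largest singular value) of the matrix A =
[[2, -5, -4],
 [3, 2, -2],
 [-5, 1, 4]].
||A||_2 ≈ 8.9192 (= sqrt(largest eigenvalue of A^T A))

||A||_2 = sigma_max(A) = sqrt(lambda_max(A^T A)). Form the symmetric matrix M = A^T A =
[[38, -9, -34],
 [-9, 30, 20],
 [-34, 20, 36]].
Its characteristic polynomial (trace, sum of principal 2x2 minors, determinant of M give the coefficients) is
  p(λ) = det(λ I - M) = λ^3 - 104λ^2 + 1951λ - 484.
No integer candidate from the rational root theorem (±divisors of 484) is a root, so the roots are irrational. The cubic discriminant is Δ = 11048517844 > 0, so there are three distinct real roots. p(0) = -484 and p(1) = 1364 have opposite signs, so a root lies in (0, 1); Newton's method refines it to λ ≈ 0.2514. p(24) = 260 and p(25) = -1084 have opposite signs, so a root lies in (24, 25); Newton's method refines it to λ ≈ 24.1971. p(79) = -2380 and p(80) = 1996 have opposite signs, so a root lies in (79, 80); Newton's method refines it to λ ≈ 79.5515. Check (Vieta): the three roots sum to 104, matching tr M = 104.
So the eigenvalues of A^T A are ≈ 0.2514, 24.1971, 79.5515 (all ≥ 0, as they must be for A^T A). The largest is λ_max ≈ 79.5515, hence ||A||_2 = sqrt(λ_max) ≈ 8.9192.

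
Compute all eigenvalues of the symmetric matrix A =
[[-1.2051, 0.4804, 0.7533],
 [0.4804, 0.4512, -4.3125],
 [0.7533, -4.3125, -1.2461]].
sigma(A) ≈ {-5, -1, 4}

A is real symmetric, so its spectrum consists of real eigenvalues. Expanding the characteristic polynomial of the displayed matrix gives
  det(λ I - A) = p(λ) = λ^3 + (2)λ^2 + (-19)λ + (-20).
Solving p(λ) = 0 yields eigenvalues ≈ -5, -1, 4. (A is shown rounded to 4 decimals, so these recover the underlying integer eigenvalues to within that precision.)
Verification: the trace of A = -2 equals the sum of eigenvalues -2, and det(A) ≈ 19.9999 matches the eigenvalue product 20.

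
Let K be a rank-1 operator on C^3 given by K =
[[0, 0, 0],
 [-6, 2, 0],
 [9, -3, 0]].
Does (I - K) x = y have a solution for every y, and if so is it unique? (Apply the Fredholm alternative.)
(I - K) is invertible (det(I - K) = -1 ≠ 0), so for every y in C^3 the equation (I - K) x = y has a unique solution.

K has rank 1, so it is an outer product K = u v^T: every row of K is a multiple of one row vector. Reading off the entries, u = (0, 2, -3) and v = (-3, 1, 0) (row i of K equals u_i·v^T). A rank-one matrix u v^T satisfies K u = u (v·u) and kills the (2)-dimensional subspace v^⊥, so its characteristic polynomial is lambda^2 (lambda - v·u) with v·u = tr K = 2. Hence the eigenvalues of I - K are 1 (multiplicity 2) and 1 - (2) = -1, so det(I - K) = -1. (Direct check: I - K =
[[1, 0, 0],
 [6, -1, 0],
 [-9, 3, 1]]
has determinant -1.) The finite-dimensional Fredholm alternative says: either (I - K) is invertible, or ker(I - K) ≠ {0} and then range(I - K) = ker((I - K)^*)^⊥, with dim ker(I - K) = dim ker((I - K)^*). Since det(I - K) ≠ 0, 1 is not an eigenvalue of K and ker(I - K) = {0}, so we are in the first case: for every y there is a unique x = (I - K)^(-1) y. Explicitly, by the Sherman–Morrison formula, (I - u v^T)^(-1) = I + u v^T/(1 - v·u), i.e. (I - K)^(-1) = I - K.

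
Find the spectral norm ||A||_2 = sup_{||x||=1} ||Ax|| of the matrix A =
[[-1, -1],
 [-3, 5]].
||A||_2 = sqrt((36 + sqrt(1040))/2) ≈ 5.8416 (= sqrt(largest eigenvalue of A^T A))

||A||_2 = sigma_max(A) = sqrt(lambda_max(A^T A)). Form the symmetric matrix M = A^T A =
[[10, -14],
 [-14, 26]].
Its characteristic polynomial (trace, determinant of M give the coefficients) is
  p(λ) = det(λ I - M) = λ^2 - 36λ + 64.
For λ^2 - 36λ + 64 the discriminant is 1040. It is nonnegative but not a perfect square, so the roots are real and irrational: λ = (36 ± sqrt(1040))/2 ≈ 34.1245, 1.8755.
So the eigenvalues of A^T A are ≈ 1.8755, 34.1245 (all ≥ 0, as they must be for A^T A). The largest is λ_max = (36 + sqrt(1040))/2 ≈ 34.1245, hence ||A||_2 = sqrt(λ_max) = sqrt((36 + sqrt(1040))/2) ≈ 5.8416.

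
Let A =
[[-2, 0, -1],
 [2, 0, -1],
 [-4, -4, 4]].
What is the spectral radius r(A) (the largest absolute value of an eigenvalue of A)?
r(A) = (4 + sqrt(48))/2 ≈ 5.4641

The eigenvalues of A are the roots of its characteristic polynomial. With M = A (coefficients from the trace, the sum of principal 2x2 minors, and det A):
  p(λ) = det(λ I - M) = λ^3 - 2λ^2 - 16λ - 16.
By the rational root theorem any rational root is an integer divisor of 16. Testing λ = -2: p(-2) = -8 - 8 + 32 - 16 = 0, so λ = -2 is a root. Dividing out (λ + 2) leaves p(λ) = (λ + 2)(λ^2 - 4λ - 8). For λ^2 - 4λ - 8 the discriminant is 48. It is nonnegative but not a perfect square, so the roots are real and irrational: λ = (4 ± sqrt(48))/2 ≈ 5.4641, -1.4641.
Thus the eigenvalues (to 4 decimals) are 5.4641 (modulus 5.4641); -1.4641 (modulus 1.4641); -2 (modulus 2). The spectral radius is the largest modulus: r(A) = (4 + sqrt(48))/2 ≈ 5.4641. (Cross-check: r(A) ≤ ||A||_2 ≈ 7.1821; equality holds whenever A is normal, though it can also hold for some non-normal A.)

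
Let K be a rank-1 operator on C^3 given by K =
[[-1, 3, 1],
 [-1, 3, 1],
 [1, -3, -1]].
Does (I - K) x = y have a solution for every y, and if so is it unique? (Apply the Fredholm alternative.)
(I - K) is singular (det(I - K) = 0, i.e. 1 ∈ sigma(K)). (I - K) x = y is solvable iff y ⊥ ker((I - K)^*) = span{(-1, 3, 1)}, i.e. iff -y_1 + 3y_2 + y_3 = 0. When solvable, the solutions are x = y + c·(1, 1, -1), c arbitrary (ker(I - K) = span{(1, 1, -1)}, dimension 1).

K has rank 1, so it is an outer product K = u v^T: every row of K is a multiple of one row vector. Reading off the entries, u = (1, 1, -1) and v = (-1, 3, 1) (row i of K equals u_i·v^T). A rank-one matrix u v^T satisfies K u = u (v·u) and kills the (2)-dimensional subspace v^⊥, so its characteristic polynomial is lambda^2 (lambda - v·u) with v·u = tr K = 1. Hence the eigenvalues of I - K are 1 (multiplicity 2) and 1 - (1) = 0, so det(I - K) = 0. (Direct check: I - K =
[[2, -3, -1],
 [1, -2, -1],
 [-1, 3, 2]]
has determinant 0.) So 1 is an eigenvalue of K and (I - K) is not invertible. The finite-dimensional Fredholm alternative says: either (I - K) is invertible, or ker(I - K) ≠ {0} and then range(I - K) = ker((I - K)^*)^⊥, with dim ker(I - K) = dim ker((I - K)^*). We are in the second case, so we need both kernels. Kernel of I - K: (I - K) u = u - u (v·u) = u - u = 0, so ker(I - K) = span{u} = span{(1, 1, -1)} (it is exactly 1-dimensional because rank(I - K) = 2). Kernel of the adjoint: K is real, so (I - K)^* = I - K^T = I - v u^T, and (I - v u^T) v = v - v (u·v) = 0; hence ker((I - K)^*) = span{v} = span{(-1, 3, 1)}. Therefore (I - K) x = y is solvable iff <y, v> = 0, i.e. iff -y_1 + 3y_2 + y_3 = 0. When this holds, K y = u (v·y) = 0, so (I - K) y = y and x = y is a particular solution; the full solution set is the line x = y + c·u = y + c·(1, 1, -1), c ∈ C.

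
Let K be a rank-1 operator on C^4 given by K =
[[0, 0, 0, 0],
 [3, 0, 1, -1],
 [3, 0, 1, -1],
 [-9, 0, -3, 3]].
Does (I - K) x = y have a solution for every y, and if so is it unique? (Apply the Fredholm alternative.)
(I - K) is invertible (det(I - K) = -3 ≠ 0), so for every y in C^4 the equation (I - K) x = y has a unique solution.

K has rank 1, so it is an outer product K = u v^T: every row of K is a multiple of one row vector. Reading off the entries, u = (0, -1, -1, 3) and v = (-3, 0, -1, 1) (row i of K equals u_i·v^T). A rank-one matrix u v^T satisfies K u = u (v·u) and kills the (3)-dimensional subspace v^⊥, so its characteristic polynomial is lambda^3 (lambda - v·u) with v·u = tr K = 4. Hence the eigenvalues of I - K are 1 (multiplicity 3) and 1 - (4) = -3, so det(I - K) = -3. (Direct check: I - K =
[[1, 0, 0, 0],
 [-3, 1, -1, 1],
 [-3, 0, 0, 1],
 [9, 0, 3, -2]]
has determinant -3.) The finite-dimensional Fredholm alternative says: either (I - K) is invertible, or ker(I - K) ≠ {0} and then range(I - K) = ker((I - K)^*)^⊥, with dim ker(I - K) = dim ker((I - K)^*). Since det(I - K) ≠ 0, 1 is not an eigenvalue of K and ker(I - K) = {0}, so we are in the first case: for every y there is a unique x = (I - K)^(-1) y. Explicitly, by the Sherman–Morrison formula, (I - u v^T)^(-1) = I + u v^T/(1 - v·u), i.e. (I - K)^(-1) = I + K/(-3).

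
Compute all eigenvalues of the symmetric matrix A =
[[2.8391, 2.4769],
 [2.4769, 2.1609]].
sigma(A) ≈ {0, 5}

A is real symmetric, so its spectrum consists of real eigenvalues. Expanding the characteristic polynomial of the displayed matrix gives
  det(λ I - A) = p(λ) = λ^2 + (-5)λ + (0).
Solving p(λ) = 0 yields eigenvalues ≈ 0, 5. (A is shown rounded to 4 decimals, so these recover the underlying integer eigenvalues to within that precision.)
Verification: the trace of A = 5 equals the sum of eigenvalues 5, and det(A) ≈ -0.0000 matches the eigenvalue product 0.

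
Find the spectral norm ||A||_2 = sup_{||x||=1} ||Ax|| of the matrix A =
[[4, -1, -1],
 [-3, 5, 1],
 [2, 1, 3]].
||A||_2 ≈ 6.8127 (= sqrt(largest eigenvalue of A^T A))

||A||_2 = sigma_max(A) = sqrt(lambda_max(A^T A)). Form the symmetric matrix M = A^T A =
[[29, -17, -1],
 [-17, 27, 9],
 [-1, 9, 11]].
Its characteristic polynomial (trace, sum of principal 2x2 minors, determinant of M give the coefficients) is
  p(λ) = det(λ I - M) = λ^3 - 67λ^2 + 1028λ - 3364.
No integer candidate from the rational root theorem (±divisors of 3364) is a root, so the roots are irrational. The cubic discriminant is Δ = 216374800 > 0, so there are three distinct real roots. p(4) = -260 and p(5) = 226 have opposite signs, so a root lies in (4, 5); Newton's method refines it to λ ≈ 4.5075. p(16) = 28 and p(17) = -338 have opposite signs, so a root lies in (16, 17); Newton's method refines it to λ ≈ 16.0801. p(46) = -512 and p(47) = 772 have opposite signs, so a root lies in (46, 47); Newton's method refines it to λ ≈ 46.4124. Check (Vieta): the three roots sum to 67, matching tr M = 67.
So the eigenvalues of A^T A are ≈ 4.5075, 16.0801, 46.4124 (all ≥ 0, as they must be for A^T A). The largest is λ_max ≈ 46.4124, hence ||A||_2 = sqrt(λ_max) ≈ 6.8127.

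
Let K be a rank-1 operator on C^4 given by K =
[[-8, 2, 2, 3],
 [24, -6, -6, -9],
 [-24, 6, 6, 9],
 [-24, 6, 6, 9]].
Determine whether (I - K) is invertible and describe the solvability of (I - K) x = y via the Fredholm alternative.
(I - K) is singular (det(I - K) = 0, i.e. 1 ∈ sigma(K)). (I - K) x = y is solvable iff y ⊥ ker((I - K)^*) = span{(-8, 2, 2, 3)}, i.e. iff -8y_1 + 2y_2 + 2y_3 + 3y_4 = 0. When solvable, the solutions are x = y + c·(1, -3, 3, 3), c arbitrary (ker(I - K) = span{(1, -3, 3, 3)}, dimension 1).

K has rank 1, so it is an outer product K = u v^T: every row of K is a multiple of one row vector. Reading off the entries, u = (1, -3, 3, 3) and v = (-8, 2, 2, 3) (row i of K equals u_i·v^T). A rank-one matrix u v^T satisfies K u = u (v·u) and kills the (3)-dimensional subspace v^⊥, so its characteristic polynomial is lambda^3 (lambda - v·u) with v·u = tr K = 1. Hence the eigenvalues of I - K are 1 (multiplicity 3) and 1 - (1) = 0, so det(I - K) = 0. (Direct check: I - K =
[[9, -2, -2, -3],
 [-24, 7, 6, 9],
 [24, -6, -5, -9],
 [24, -6, -6, -8]]
has determinant 0.) So 1 is an eigenvalue of K and (I - K) is not invertible. The finite-dimensional Fredholm alternative says: either (I - K) is invertible, or ker(I - K) ≠ {0} and then range(I - K) = ker((I - K)^*)^⊥, with dim ker(I - K) = dim ker((I - K)^*). We are in the second case, so we need both kernels. Kernel of I - K: (I - K) u = u - u (v·u) = u - u = 0, so ker(I - K) = span{u} = span{(1, -3, 3, 3)} (it is exactly 1-dimensional because rank(I - K) = 3). Kernel of the adjoint: K is real, so (I - K)^* = I - K^T = I - v u^T, and (I - v u^T) v = v - v (u·v) = 0; hence ker((I - K)^*) = span{v} = span{(-8, 2, 2, 3)}. Therefore (I - K) x = y is solvable iff <y, v> = 0, i.e. iff -8y_1 + 2y_2 + 2y_3 + 3y_4 = 0. When this holds, K y = u (v·y) = 0, so (I - K) y = y and x = y is a particular solution; the full solution set is the line x = y + c·u = y + c·(1, -3, 3, 3), c ∈ C.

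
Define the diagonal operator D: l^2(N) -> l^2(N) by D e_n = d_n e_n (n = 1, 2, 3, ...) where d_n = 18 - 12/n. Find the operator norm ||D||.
||D|| = 18

For a diagonal operator on l^2 with entries d_n, ||D|| = sup_n |d_n|. Here d_1 = 6, d_2 = 12, ..., and d_n = 18 - 12/n increases monotonically toward 18. All terms lie in [6, 18), so |d_n| = d_n and the supremum is the limit 18, which is not attained by any individual d_n. Hence ||D|| = 18.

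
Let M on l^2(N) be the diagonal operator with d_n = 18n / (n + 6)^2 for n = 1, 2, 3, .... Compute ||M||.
||M|| = 3/4 (attained at n = 6)

For M diagonal, ||M|| = sup_n |d_n|. Treat f(x) = 18x / (x + 6)^2 for real x > 0. By the quotient rule, f'(x) = 18(6 - x)/(x + 6)^3, which is positive for x < 6 and negative for x > 6. So f has a unique maximum at x = 6, and since 6 is a positive integer, the supremum over n ≥ 1 is attained at n = 6: d_6 = 18·6/(6 + 6)^2 = 18·6/144 = 3/4. Hence ||M|| = 3/4.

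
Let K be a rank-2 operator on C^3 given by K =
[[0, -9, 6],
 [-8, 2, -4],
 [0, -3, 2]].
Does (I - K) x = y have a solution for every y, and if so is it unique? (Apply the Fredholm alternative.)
(I - K) is invertible (det(I - K) = -83 ≠ 0), so for every y in C^3 the equation (I - K) x = y has a unique solution.

K has rank 2 and factors as K = U V^T = u1 v1^T + u2 v2^T with u1 = (-3, -2, -1), v1 = (2, 1, 0), u2 = (3, -2, 1), v2 = (2, -2, 2) (multiplying out reproduces the displayed K). The nonzero eigenvalues of U V^T coincide with those of the 2 x 2 matrix G = V^T U = [[v1·u1, v1·u2], [v2·u1, v2·u2]] = [[-8, 4], [-4, 12]], and by the Sylvester determinant identity det(I_3 - U V^T) = det(I_2 - V^T U) = det([[9, -4], [4, -11]]) = (9)(-11) - (-4)(4) = -83. (Direct check: I - K =
[[1, 9, -6],
 [8, -1, 4],
 [0, 3, -1]]
has determinant -83.) The finite-dimensional Fredholm alternative says: either (I - K) is invertible, or ker(I - K) ≠ {0} and then range(I - K) = ker((I - K)^*)^⊥, with dim ker(I - K) = dim ker((I - K)^*). Since det(I - K) ≠ 0, 1 is not an eigenvalue of K and ker(I - K) = {0}, so we are in the first case: for every y there is a unique x = (I - K)^(-1) y. (Explicitly, by the Woodbury identity, (I - U V^T)^(-1) = I + U (I_2 - G)^(-1) V^T.)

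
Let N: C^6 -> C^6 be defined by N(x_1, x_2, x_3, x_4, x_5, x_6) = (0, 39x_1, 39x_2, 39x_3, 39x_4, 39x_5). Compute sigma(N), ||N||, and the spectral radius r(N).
sigma(N) = {0}; ||N|| = 39; r(N) = 0. (N is nilpotent with N^6 = 0.)

On C^6, N is a strictly lower-triangular matrix with 39 on the subdiagonal and zeros elsewhere, so its characteristic polynomial is lambda^6 and every eigenvalue is 0: sigma(N) = {0}. For the operator norm, N e_i = 39e_{i+1} for i = 1, ..., 5 and N e_6 = 0, so the singular values of N are 39 (with multiplicity 5) and 0; hence ||N|| = 39. The spectral radius r(N) = max|lambda| = 0. Note ||N|| > r(N) — characteristic of non-normal nilpotent operators. Indeed N^6 = 0.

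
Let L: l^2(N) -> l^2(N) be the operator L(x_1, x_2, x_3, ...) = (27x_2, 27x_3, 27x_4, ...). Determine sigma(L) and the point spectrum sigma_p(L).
sigma(L) = closed disk {z in C : |z| ≤ 27}; sigma_p(L) = open disk {z in C : |z| < 27}

Note L = 27·V where V is the unit left shift (V x)_k = x_{k+1}; so sigma(L) = 27·sigma(V) and ||L|| = 27||V||. ||L x||^2 = 729sum_{k≥2} |x_k|^2 ≤ 729||x||^2, with equality on {x : x_1 = 0}, so ||L|| = 27. For any lambda with |lambda| < 27, set r = lambda/27 (|r| < 1); the vector x = (1, r, r^2, ...) is in l^2 and satisfies L x = 27(r, r^2, ...) = lambda x, so lambda is an eigenvalue. On the boundary |lambda| = 27 the geometric series diverges, so no l^2 eigenvector exists, but these lambda lie in the approximate point spectrum. Hence sigma(L) is the closed disk of radius 27 and sigma_p(L) is the open disk.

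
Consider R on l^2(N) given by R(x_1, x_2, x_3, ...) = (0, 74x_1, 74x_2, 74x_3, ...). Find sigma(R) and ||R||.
sigma(R) = closed disk {z in C : |z| ≤ 74}; ||R|| = 74

Note R = 74·U where U is the unit right shift (U x)_k = x_{k-1} (with x_0 := 0); so ||R|| = 74||U|| and sigma(R) = 74·sigma(U). ||R x||^2 = sum_{k≥1} |74x_k|^2 = 5476||x||^2, so ||R|| = 74 and sigma(R) ⊂ {|z| ≤ 74}. For any |lambda| < 74, the equation (R - lambda I) x = 0 forces x_1 = 0, then 74x_k = lambda x_{k+1} ⇒ x = 0, so R has no eigenvalues. But (R - lambda I) is not surjective for |lambda| < 74: solving (R - lambda I) x = e_1 would require x_n proportional to (lambda/74)^(-n), which is not in l^2. So every |lambda| < 74 lies in the residual spectrum. The boundary |lambda| = 74 is in the approximate point spectrum (the spectrum is closed). Hence sigma(R) is the closed disk of radius 74.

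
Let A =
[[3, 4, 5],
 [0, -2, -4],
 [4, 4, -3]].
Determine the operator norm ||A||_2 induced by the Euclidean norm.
||A||_2 ≈ 8.3547 (= sqrt(largest eigenvalue of A^T A))

||A||_2 = sigma_max(A) = sqrt(lambda_max(A^T A)). Form the symmetric matrix M = A^T A =
[[25, 28, 3],
 [28, 36, 16],
 [3, 16, 50]].
Its characteristic polynomial (trace, sum of principal 2x2 minors, determinant of M give the coefficients) is
  p(λ) = det(λ I - M) = λ^3 - 111λ^2 + 2901λ - 1764.
No integer candidate from the rational root theorem (±divisors of 1764) is a root, so the roots are irrational. The cubic discriminant is Δ = 6524602461 > 0, so there are three distinct real roots. p(0) = -1764 and p(1) = 1027 have opposite signs, so a root lies in (0, 1); Newton's method refines it to λ ≈ 0.6228. p(40) = 676 and p(41) = -493 have opposite signs, so a root lies in (40, 41); Newton's method refines it to λ ≈ 40.5761. p(69) = -1557 and p(70) = 406 have opposite signs, so a root lies in (69, 70); Newton's method refines it to λ ≈ 69.8011. Check (Vieta): the three roots sum to 111, matching tr M = 111.
So the eigenvalues of A^T A are ≈ 0.6228, 40.5761, 69.8011 (all ≥ 0, as they must be for A^T A). The largest is λ_max ≈ 69.8011, hence ||A||_2 = sqrt(λ_max) ≈ 8.3547.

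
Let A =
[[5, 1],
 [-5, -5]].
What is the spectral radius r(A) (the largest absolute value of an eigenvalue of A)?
r(A) = sqrt(80)/2 ≈ 4.4721

The eigenvalues of A are the roots of its characteristic polynomial. With M = A (coefficients from the trace and determinant):
  p(λ) = det(λ I - M) = λ^2 - 20.
For λ^2 - 20 the discriminant is 80. It is nonnegative but not a perfect square, so the roots are real and irrational: λ = ± sqrt(80)/2 ≈ 4.4721, -4.4721.
Thus the eigenvalues (to 4 decimals) are 4.4721 (modulus 4.4721); -4.4721 (modulus 4.4721). The spectral radius is the largest modulus: r(A) = sqrt(80)/2 ≈ 4.4721. (Cross-check: r(A) ≤ ||A||_2 ≈ 8.3852; equality holds whenever A is normal, though it can also hold for some non-normal A.)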